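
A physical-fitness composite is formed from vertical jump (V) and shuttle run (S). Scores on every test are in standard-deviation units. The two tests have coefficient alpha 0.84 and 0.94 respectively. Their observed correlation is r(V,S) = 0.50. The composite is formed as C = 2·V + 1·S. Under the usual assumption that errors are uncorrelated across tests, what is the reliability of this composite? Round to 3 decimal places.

0.900

Var(C) = 2² + 1 + 2·[2·0.50] = 5 + 2 = 7.
Under uncorrelated errors the observed covariances equal the true-score covariances, so only the own-variance terms attenuate.
True-score variance = [2²·0.84 + 0.94] + 2 = 4.3 + 2 = 6.3.
Reliability = 6.3 / 7 = 0.900.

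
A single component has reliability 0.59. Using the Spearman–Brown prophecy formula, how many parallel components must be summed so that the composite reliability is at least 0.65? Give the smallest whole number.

2

k ≥ ρ*(1−ρ₁)/(ρ₁(1−ρ*)) = 0.65·0.41 / (0.59·0.35) = 1.291.
Smallest integer k = 2.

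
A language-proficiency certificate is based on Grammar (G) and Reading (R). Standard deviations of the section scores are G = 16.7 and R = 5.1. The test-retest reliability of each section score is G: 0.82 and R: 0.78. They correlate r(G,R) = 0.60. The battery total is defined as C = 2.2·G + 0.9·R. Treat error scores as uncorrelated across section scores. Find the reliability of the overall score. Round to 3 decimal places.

Var(C) = 2.2²·16.7² + 0.9²·5.1² + 2·[1.98·16.7·5.1·0.60] = 1370.9 + 202.364 = 1573.26.
Under uncorrelated errors the observed covariances equal the true-score covariances, so only the own-variance terms attenuate.
True-score variance = [2.2²·16.7²·0.82 + 0.9²·5.1²·0.78] + 202.364 = 1123.29 + 202.364 = 1325.66.
Reliability = 1325.66 / 1573.26 = 0.843.

0.843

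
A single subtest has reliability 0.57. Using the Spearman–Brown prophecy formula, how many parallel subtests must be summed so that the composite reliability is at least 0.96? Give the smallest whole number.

19

k ≥ ρ*(1−ρ₁)/(ρ₁(1−ρ*)) = 0.96·0.43 / (0.57·0.04) = 18.105.
Smallest integer k = 19.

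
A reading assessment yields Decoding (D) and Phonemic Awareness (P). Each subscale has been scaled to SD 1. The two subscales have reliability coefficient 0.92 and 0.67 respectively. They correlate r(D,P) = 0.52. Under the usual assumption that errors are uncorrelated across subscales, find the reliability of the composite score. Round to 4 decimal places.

Var(D+P) = 2 + 2·[0.52] = 2 + 1.04 = 3.04.
Under uncorrelated errors the observed covariances equal the true-score covariances, so only the own-variance terms attenuate.
True-score variance = [0.92 + 0.67] + 1.04 = 1.59 + 1.04 = 2.63.
Reliability = 2.63 / 3.04 = 0.8651.

0.8651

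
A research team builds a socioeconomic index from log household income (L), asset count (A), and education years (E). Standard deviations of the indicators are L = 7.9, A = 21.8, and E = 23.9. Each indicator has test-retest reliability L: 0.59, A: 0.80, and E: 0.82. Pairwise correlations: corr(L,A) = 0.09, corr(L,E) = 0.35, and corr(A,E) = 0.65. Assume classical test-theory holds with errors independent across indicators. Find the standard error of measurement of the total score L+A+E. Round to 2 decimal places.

14.95

Var(total) = 1108.86 + 840.493 = 1949.35.
True-score variance = 885.406 + 840.493 = 1725.9, so reliability = 0.8854.
Error variance = 1949.35 − 1725.9 = 223.454; SEM = √223.454 = 14.95.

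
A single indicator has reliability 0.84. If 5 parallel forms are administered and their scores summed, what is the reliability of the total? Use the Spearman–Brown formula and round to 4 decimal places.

0.9633

ρ_k = kρ / (1 + (k−1)ρ) = 5·0.84 / (1 + 4·0.84) = 4.200 / 4.360 = 0.9633.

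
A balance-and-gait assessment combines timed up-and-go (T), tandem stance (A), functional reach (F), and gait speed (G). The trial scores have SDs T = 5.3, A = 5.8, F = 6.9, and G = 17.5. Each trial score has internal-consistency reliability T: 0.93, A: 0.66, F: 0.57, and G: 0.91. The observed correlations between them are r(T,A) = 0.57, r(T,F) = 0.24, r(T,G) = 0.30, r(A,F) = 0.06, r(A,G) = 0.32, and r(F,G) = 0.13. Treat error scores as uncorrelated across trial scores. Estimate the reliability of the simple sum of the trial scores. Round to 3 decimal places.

Var(T+A+F+G) = 5.3² + 5.8² + 6.9² + 17.5² + 2·[5.3·5.8·0.57 + 5.3·6.9·0.24 + 5.3·17.5·0.30 + 5.8·6.9·0.06 + 5.8·17.5·0.32 + 6.9·17.5·0.13] = 415.59 + 209.405 = 624.995.
Because errors are independent across components, Cov(Tᵢ,Tⱼ) = Cov(Xᵢ,Xⱼ); the off-diagonal part of the true-score variance is the same as above.
True-score variance = [5.3²·0.93 + 5.8²·0.66 + 6.9²·0.57 + 17.5²·0.91] + 209.405 = 354.151 + 209.405 = 563.556.
Reliability = 563.556 / 624.995 = 0.902.

0.902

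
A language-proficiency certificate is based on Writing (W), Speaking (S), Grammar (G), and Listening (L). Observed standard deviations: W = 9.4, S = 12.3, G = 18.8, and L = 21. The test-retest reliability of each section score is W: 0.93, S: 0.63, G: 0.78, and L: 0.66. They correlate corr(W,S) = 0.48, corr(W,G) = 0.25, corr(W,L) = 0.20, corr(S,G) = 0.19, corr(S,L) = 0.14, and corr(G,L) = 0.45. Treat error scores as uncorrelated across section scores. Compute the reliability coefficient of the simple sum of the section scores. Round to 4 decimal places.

Var(W+S+G+L) = 9.4² + 12.3² + 18.8² + 21² + 2·[9.4·12.3·0.48 + 9.4·18.8·0.25 + 9.4·21·0.20 + 12.3·18.8·0.19 + 12.3·21·0.14 + 18.8·21·0.45] = 1034.09 + 793.83 = 1827.92.
Because errors are independent across components, Cov(Tᵢ,Tⱼ) = Cov(Xᵢ,Xⱼ); the off-diagonal part of the true-score variance is the same as above.
True-score variance = [9.4²·0.93 + 12.3²·0.63 + 18.8²·0.78 + 21²·0.66] + 793.83 = 744.231 + 793.83 = 1538.06.
Reliability = 1538.06 / 1827.92 = 0.8414.

0.8414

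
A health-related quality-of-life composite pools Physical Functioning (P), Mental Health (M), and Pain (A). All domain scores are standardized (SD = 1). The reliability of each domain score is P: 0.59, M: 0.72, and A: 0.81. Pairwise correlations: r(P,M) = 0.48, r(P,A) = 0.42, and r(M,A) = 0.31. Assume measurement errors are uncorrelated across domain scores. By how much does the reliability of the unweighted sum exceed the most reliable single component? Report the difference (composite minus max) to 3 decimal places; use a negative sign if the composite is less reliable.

Var(sum) = 3 + 2.42 = 5.42; true-score variance = 2.12 + 2.42 = 4.54; composite reliability = 0.8376.
Max component reliability = 0.8100.
Difference = 0.8376 − 0.8100 = 0.028.

0.028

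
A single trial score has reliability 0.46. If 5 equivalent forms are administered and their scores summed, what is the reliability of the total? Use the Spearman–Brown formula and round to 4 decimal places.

0.8099

ρ_k = kρ / (1 + (k−1)ρ) = 5·0.46 / (1 + 4·0.46) = 2.300 / 2.840 = 0.8099.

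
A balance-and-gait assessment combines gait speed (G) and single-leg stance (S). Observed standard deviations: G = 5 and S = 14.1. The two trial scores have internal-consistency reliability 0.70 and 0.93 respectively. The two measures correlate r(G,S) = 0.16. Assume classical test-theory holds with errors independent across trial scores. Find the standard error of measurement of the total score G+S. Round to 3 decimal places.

Var(total) = 223.81 + 22.56 = 246.37.
True-score variance = 202.393 + 22.56 = 224.953, so reliability = 0.9131.
Error variance = 246.37 − 224.953 = 21.4167; SEM = √21.4167 = 4.628.

4.628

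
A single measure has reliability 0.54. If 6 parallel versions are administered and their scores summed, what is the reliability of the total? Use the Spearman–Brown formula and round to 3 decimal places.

0.876

ρ_k = kρ / (1 + (k−1)ρ) = 6·0.54 / (1 + 5·0.54) = 3.240 / 3.700 = 0.876.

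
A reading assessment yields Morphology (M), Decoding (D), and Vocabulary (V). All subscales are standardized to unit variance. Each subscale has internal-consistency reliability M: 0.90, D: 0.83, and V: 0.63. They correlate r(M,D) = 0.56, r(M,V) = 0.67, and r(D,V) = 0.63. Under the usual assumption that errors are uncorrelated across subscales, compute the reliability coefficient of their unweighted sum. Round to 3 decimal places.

0.905

Var(M+D+V) = 3 + 2·[0.56 + 0.67 + 0.63] = 3 + 3.72 = 6.72.
Under uncorrelated errors the observed covariances equal the true-score covariances, so only the own-variance terms attenuate.
True-score variance = [0.90 + 0.83 + 0.63] + 3.72 = 2.36 + 3.72 = 6.08.
Reliability = 6.08 / 6.72 = 0.905.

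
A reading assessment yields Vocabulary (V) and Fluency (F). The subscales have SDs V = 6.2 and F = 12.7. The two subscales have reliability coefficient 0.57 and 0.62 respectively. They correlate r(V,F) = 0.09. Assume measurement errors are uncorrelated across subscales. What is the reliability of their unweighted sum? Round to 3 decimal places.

Var(V+F) = 6.2² + 12.7² + 2·[6.2·12.7·0.09] = 199.73 + 14.1732 = 213.903.
Because errors are independent across components, Cov(Tᵢ,Tⱼ) = Cov(Xᵢ,Xⱼ); the off-diagonal part of the true-score variance is the same as above.
True-score variance = [6.2²·0.57 + 12.7²·0.62] + 14.1732 = 121.911 + 14.1732 = 136.084.
Reliability = 136.084 / 213.903 = 0.636.

0.636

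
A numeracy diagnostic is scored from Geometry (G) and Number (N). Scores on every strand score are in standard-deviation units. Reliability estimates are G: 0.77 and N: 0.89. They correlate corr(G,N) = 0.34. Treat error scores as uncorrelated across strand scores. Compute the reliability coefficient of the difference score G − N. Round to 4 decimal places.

Var(G−N) = 1 + 1 − 2·0.34 = 2 − 0.68 = 1.32.
Because errors are independent across components, Cov(Tᵢ,Tⱼ) = Cov(Xᵢ,Xⱼ); the off-diagonal part of the true-score variance is the same as above.
True-score variance = [0.77 + 0.89] − 0.68 = 1.66 − 0.68 = 0.98.
Reliability = 0.98 / 1.32 = 0.7424.

0.7424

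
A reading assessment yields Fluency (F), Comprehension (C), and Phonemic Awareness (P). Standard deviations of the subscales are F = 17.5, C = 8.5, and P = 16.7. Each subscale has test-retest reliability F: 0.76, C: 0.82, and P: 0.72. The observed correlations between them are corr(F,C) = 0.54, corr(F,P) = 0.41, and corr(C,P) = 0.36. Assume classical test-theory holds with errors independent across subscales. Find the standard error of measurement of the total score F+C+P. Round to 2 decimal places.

12.83

Var(total) = 657.39 + 502.499 = 1159.89.
True-score variance = 492.796 + 502.499 = 995.295, so reliability = 0.8581.
Error variance = 1159.89 − 995.295 = 164.594; SEM = √164.594 = 12.83.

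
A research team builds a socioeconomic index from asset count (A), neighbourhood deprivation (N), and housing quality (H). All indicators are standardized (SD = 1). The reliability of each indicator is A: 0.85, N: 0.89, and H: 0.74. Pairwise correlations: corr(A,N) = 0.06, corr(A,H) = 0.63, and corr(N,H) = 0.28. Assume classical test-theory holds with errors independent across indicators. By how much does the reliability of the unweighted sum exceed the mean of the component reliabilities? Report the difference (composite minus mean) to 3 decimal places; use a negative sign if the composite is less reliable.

0.068

Var(sum) = 3 + 1.94 = 4.94; true-score variance = 2.48 + 1.94 = 4.42; composite reliability = 0.8947.
Mean component reliability = 0.8267.
Difference = 0.8947 − 0.8267 = 0.068.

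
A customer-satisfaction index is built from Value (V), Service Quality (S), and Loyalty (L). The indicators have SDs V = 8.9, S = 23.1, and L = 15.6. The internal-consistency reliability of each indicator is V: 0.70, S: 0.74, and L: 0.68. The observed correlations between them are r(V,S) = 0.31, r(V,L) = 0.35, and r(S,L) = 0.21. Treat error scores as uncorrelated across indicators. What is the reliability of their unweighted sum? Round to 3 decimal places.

Var(V+S+L) = 8.9² + 23.1² + 15.6² + 2·[8.9·23.1·0.31 + 8.9·15.6·0.35 + 23.1·15.6·0.21] = 856.18 + 376.005 = 1232.18.
Under uncorrelated errors the observed covariances equal the true-score covariances, so only the own-variance terms attenuate.
True-score variance = [8.9²·0.70 + 23.1²·0.74 + 15.6²·0.68] + 376.005 = 615.803 + 376.005 = 991.808.
Reliability = 991.808 / 1232.18 = 0.805.

0.805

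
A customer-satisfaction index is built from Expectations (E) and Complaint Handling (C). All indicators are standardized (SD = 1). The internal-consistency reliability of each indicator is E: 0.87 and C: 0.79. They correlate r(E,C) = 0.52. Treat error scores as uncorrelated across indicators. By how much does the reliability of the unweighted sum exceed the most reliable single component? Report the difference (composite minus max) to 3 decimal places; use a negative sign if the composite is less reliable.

Var(sum) = 2 + 1.04 = 3.04; true-score variance = 1.66 + 1.04 = 2.7; composite reliability = 0.8882.
Max component reliability = 0.8700.
Difference = 0.8882 − 0.8700 = 0.018.

0.018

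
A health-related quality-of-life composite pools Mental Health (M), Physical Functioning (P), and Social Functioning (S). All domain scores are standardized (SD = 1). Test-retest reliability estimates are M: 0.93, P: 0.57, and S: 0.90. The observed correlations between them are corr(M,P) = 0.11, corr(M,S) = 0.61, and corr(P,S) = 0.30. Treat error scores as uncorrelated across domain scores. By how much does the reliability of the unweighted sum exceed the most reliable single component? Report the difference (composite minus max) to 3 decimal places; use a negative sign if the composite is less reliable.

-0.049

Var(sum) = 3 + 2.04 = 5.04; true-score variance = 2.4 + 2.04 = 4.44; composite reliability = 0.8810.
Max component reliability = 0.9300.
Difference = 0.8810 − 0.9300 = -0.049.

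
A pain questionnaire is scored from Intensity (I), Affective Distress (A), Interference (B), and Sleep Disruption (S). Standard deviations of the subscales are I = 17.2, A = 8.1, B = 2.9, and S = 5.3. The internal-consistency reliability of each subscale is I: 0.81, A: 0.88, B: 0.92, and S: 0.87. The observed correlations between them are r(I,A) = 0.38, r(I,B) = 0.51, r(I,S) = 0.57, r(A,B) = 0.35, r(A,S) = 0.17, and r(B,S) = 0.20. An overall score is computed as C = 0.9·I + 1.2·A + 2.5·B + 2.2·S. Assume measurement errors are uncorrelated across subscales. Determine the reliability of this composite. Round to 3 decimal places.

Var(C) = 0.9²·17.2² + 1.2²·8.1² + 2.5²·2.9² + 2.2²·5.3² + 2·[1.08·17.2·8.1·0.38 + 2.25·17.2·2.9·0.51 + 1.98·17.2·5.3·0.57 + 3·8.1·2.9·0.35 + 2.64·8.1·5.3·0.17 + 5.5·2.9·5.3·0.20] = 522.627 + 556.272 = 1078.9.
With uncorrelated errors the cross-covariances are all true-score covariance, so they carry over unchanged; only the diagonal terms shrink to ρᵢσᵢ².
True-score variance = [0.9²·17.2²·0.81 + 1.2²·8.1²·0.88 + 2.5²·2.9²·0.92 + 2.2²·5.3²·0.87] + 556.272 = 443.88 + 556.272 = 1000.15.
Reliability = 1000.15 / 1078.9 = 0.927.

0.927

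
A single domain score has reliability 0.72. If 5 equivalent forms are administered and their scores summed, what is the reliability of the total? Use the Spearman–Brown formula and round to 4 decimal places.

ρ_k = kρ / (1 + (k−1)ρ) = 5·0.72 / (1 + 4·0.72) = 3.600 / 3.880 = 0.9278.

0.9278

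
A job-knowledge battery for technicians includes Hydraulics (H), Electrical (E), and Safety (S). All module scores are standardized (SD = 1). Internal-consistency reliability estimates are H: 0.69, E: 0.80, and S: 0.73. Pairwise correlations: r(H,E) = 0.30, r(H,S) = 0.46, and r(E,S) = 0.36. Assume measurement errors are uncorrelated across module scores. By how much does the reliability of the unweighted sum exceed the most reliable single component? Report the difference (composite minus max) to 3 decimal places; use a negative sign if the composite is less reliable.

0.051

Var(sum) = 3 + 2.24 = 5.24; true-score variance = 2.22 + 2.24 = 4.46; composite reliability = 0.8511.
Max component reliability = 0.8000.
Difference = 0.8511 − 0.8000 = 0.051.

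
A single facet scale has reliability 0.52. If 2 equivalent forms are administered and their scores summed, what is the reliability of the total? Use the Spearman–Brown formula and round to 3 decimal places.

0.684

ρ_k = kρ / (1 + (k−1)ρ) = 2·0.52 / (1 + 1·0.52) = 1.040 / 1.520 = 0.684.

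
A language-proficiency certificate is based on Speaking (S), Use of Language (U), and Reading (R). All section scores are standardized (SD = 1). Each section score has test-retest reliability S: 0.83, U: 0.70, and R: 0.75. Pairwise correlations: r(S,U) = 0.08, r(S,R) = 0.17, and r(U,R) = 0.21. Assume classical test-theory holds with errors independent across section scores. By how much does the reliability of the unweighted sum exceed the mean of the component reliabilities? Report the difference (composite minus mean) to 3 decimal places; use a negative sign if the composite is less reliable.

0.056

Var(sum) = 3 + 0.92 = 3.92; true-score variance = 2.28 + 0.92 = 3.2; composite reliability = 0.8163.
Mean component reliability = 0.7600.
Difference = 0.8163 − 0.7600 = 0.056.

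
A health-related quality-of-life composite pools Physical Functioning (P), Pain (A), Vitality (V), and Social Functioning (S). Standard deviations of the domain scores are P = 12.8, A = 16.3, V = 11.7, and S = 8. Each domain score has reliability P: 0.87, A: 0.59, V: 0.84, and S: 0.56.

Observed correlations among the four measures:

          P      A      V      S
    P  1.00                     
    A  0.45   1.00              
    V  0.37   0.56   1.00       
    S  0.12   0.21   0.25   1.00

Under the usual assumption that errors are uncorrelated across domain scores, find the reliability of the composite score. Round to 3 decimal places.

Var(P+A+V+S) = 12.8² + 16.3² + 11.7² + 8² + 2·[12.8·16.3·0.45 + 12.8·11.7·0.37 + 12.8·8·0.12 + 16.3·11.7·0.56 + 16.3·8·0.21 + 11.7·8·0.25] = 630.42 + 638.338 = 1268.76.
Under uncorrelated errors the observed covariances equal the true-score covariances, so only the own-variance terms attenuate.
True-score variance = [12.8²·0.87 + 16.3²·0.59 + 11.7²·0.84 + 8²·0.56] + 638.338 = 450.125 + 638.338 = 1088.46.
Reliability = 1088.46 / 1268.76 = 0.858.

0.858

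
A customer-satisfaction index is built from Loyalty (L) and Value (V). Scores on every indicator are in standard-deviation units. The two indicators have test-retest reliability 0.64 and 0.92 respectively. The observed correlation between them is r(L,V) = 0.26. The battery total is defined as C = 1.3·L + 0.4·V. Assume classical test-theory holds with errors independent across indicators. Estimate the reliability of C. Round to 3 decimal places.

0.707

Var(C) = 1.3² + 0.4² + 2·[0.52·0.26] = 1.85 + 0.2704 = 2.1204.
Under uncorrelated errors the observed covariances equal the true-score covariances, so only the own-variance terms attenuate.
True-score variance = [1.3²·0.64 + 0.4²·0.92] + 0.2704 = 1.2288 + 0.2704 = 1.4992.
Reliability = 1.4992 / 2.1204 = 0.707.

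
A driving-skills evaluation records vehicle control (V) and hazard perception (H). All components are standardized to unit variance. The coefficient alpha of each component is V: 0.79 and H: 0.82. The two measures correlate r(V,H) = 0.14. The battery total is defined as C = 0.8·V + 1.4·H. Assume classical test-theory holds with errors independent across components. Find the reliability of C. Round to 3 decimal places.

0.833

Var(C) = 0.8² + 1.4² + 2·[1.12·0.14] = 2.6 + 0.3136 = 2.9136.
Under uncorrelated errors the observed covariances equal the true-score covariances, so only the own-variance terms attenuate.
True-score variance = [0.8²·0.79 + 1.4²·0.82] + 0.3136 = 2.1128 + 0.3136 = 2.4264.
Reliability = 2.4264 / 2.9136 = 0.833.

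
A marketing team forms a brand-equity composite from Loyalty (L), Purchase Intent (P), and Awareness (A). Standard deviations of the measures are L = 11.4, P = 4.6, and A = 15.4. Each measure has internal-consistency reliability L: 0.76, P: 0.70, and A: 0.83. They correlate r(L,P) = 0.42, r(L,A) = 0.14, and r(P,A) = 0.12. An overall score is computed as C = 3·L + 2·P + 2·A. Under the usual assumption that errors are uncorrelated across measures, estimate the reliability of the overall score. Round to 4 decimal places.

0.8349

Var(C) = 3²·11.4² + 2²·4.6² + 2²·15.4² + 2·[6·11.4·4.6·0.42 + 6·11.4·15.4·0.14 + 4·4.6·15.4·0.12] = 2202.92 + 627.245 = 2830.16.
With uncorrelated errors the cross-covariances are all true-score covariance, so they carry over unchanged; only the diagonal terms shrink to ρᵢσᵢ².
True-score variance = [3²·11.4²·0.76 + 2²·4.6²·0.70 + 2²·15.4²·0.83] + 627.245 = 1735.55 + 627.245 = 2362.79.
Reliability = 2362.79 / 2830.16 = 0.8349.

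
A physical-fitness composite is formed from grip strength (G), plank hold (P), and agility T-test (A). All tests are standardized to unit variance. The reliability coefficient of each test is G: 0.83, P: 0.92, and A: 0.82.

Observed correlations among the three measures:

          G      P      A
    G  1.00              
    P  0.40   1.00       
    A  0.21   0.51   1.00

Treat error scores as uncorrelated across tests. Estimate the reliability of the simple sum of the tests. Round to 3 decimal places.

0.918

Var(G+P+A) = 3 + 2·[0.40 + 0.21 + 0.51] = 3 + 2.24 = 5.24.
With uncorrelated errors the cross-covariances are all true-score covariance, so they carry over unchanged; only the diagonal terms shrink to ρᵢσᵢ².
True-score variance = [0.83 + 0.92 + 0.82] + 2.24 = 2.57 + 2.24 = 4.81.
Reliability = 4.81 / 5.24 = 0.918.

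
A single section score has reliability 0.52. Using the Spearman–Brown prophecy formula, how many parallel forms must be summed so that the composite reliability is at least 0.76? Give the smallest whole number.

k ≥ ρ*(1−ρ₁)/(ρ₁(1−ρ*)) = 0.76·0.48 / (0.52·0.24) = 2.923.
Smallest integer k = 3.

3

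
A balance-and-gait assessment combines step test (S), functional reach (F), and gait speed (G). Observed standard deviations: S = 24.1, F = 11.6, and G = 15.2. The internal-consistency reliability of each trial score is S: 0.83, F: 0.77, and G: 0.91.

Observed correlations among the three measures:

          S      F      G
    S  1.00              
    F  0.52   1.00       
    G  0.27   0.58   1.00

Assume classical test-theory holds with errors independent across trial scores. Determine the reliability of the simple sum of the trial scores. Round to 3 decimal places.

Var(S+F+G) = 24.1² + 11.6² + 15.2² + 2·[24.1·11.6·0.52 + 24.1·15.2·0.27 + 11.6·15.2·0.58] = 946.41 + 693.086 = 1639.5.
Under uncorrelated errors the observed covariances equal the true-score covariances, so only the own-variance terms attenuate.
True-score variance = [24.1²·0.83 + 11.6²·0.77 + 15.2²·0.91] + 693.086 = 795.93 + 693.086 = 1489.02.
Reliability = 1489.02 / 1639.5 = 0.908.

0.908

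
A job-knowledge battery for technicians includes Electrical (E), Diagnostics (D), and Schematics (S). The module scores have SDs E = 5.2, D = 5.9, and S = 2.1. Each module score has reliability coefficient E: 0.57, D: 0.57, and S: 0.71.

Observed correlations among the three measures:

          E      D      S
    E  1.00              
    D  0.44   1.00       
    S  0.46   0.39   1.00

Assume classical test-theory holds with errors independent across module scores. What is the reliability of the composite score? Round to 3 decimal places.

Var(E+D+S) = 5.2² + 5.9² + 2.1² + 2·[5.2·5.9·0.44 + 5.2·2.1·0.46 + 5.9·2.1·0.39] = 66.26 + 46.709 = 112.969.
Because errors are independent across components, Cov(Tᵢ,Tⱼ) = Cov(Xᵢ,Xⱼ); the off-diagonal part of the true-score variance is the same as above.
True-score variance = [5.2²·0.57 + 5.9²·0.57 + 2.1²·0.71] + 46.709 = 38.3856 + 46.709 = 85.0946.
Reliability = 85.0946 / 112.969 = 0.753.

0.753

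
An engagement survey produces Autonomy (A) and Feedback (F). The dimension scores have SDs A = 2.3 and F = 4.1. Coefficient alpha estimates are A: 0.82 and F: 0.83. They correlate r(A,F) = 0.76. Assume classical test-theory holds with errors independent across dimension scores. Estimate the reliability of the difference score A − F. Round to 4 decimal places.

Var(A−F) = 2.3² + 4.1² − 2·2.3·4.1·0.76 = 22.1 − 14.3336 = 7.7664.
Because errors are independent across components, Cov(Tᵢ,Tⱼ) = Cov(Xᵢ,Xⱼ); the off-diagonal part of the true-score variance is the same as above.
True-score variance = [2.3²·0.82 + 4.1²·0.83] − 14.3336 = 18.2901 − 14.3336 = 3.9565.
Reliability = 3.9565 / 7.7664 = 0.5094.

0.5094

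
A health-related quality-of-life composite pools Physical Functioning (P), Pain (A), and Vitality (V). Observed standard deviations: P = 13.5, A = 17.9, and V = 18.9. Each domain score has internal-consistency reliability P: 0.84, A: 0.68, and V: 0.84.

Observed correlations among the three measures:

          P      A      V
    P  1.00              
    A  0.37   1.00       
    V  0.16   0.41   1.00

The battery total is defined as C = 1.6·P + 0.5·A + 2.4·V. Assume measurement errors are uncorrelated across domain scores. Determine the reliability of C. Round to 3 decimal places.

Var(C) = 1.6²·13.5² + 0.5²·17.9² + 2.4²·18.9² + 2·[0.8·13.5·17.9·0.37 + 3.84·13.5·18.9·0.16 + 1.2·17.9·18.9·0.41] = 2604.19 + 789.482 = 3393.67.
With uncorrelated errors the cross-covariances are all true-score covariance, so they carry over unchanged; only the diagonal terms shrink to ρᵢσᵢ².
True-score variance = [1.6²·13.5²·0.84 + 0.5²·17.9²·0.68 + 2.4²·18.9²·0.84] + 789.482 = 2174.7 + 789.482 = 2964.19.
Reliability = 2964.19 / 3393.67 = 0.873.

0.873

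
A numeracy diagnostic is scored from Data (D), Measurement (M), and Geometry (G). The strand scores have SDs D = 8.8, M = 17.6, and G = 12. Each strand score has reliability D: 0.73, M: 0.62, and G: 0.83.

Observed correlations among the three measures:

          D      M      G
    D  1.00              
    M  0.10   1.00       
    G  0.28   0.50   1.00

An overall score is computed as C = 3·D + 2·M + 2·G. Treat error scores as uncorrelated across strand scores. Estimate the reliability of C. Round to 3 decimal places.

Var(C) = 3²·8.8² + 2²·17.6² + 2²·12² + 2·[6·8.8·17.6·0.10 + 6·8.8·12·0.28 + 4·17.6·12·0.50] = 2512 + 1385.47 = 3897.47.
Under uncorrelated errors the observed covariances equal the true-score covariances, so only the own-variance terms attenuate.
True-score variance = [3²·8.8²·0.73 + 2²·17.6²·0.62 + 2²·12²·0.83] + 1385.47 = 1755.07 + 1385.47 = 3140.54.
Reliability = 3140.54 / 3897.47 = 0.806.

0.806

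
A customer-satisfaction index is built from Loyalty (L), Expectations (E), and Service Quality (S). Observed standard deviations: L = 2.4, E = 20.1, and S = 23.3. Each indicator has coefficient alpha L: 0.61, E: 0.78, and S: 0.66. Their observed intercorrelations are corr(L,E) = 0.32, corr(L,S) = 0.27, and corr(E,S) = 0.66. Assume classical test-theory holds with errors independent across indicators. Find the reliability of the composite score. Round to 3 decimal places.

Var(L+E+S) = 2.4² + 20.1² + 23.3² + 2·[2.4·20.1·0.32 + 2.4·23.3·0.27 + 20.1·23.3·0.66] = 952.66 + 679.266 = 1631.93.
With uncorrelated errors the cross-covariances are all true-score covariance, so they carry over unchanged; only the diagonal terms shrink to ρᵢσᵢ².
True-score variance = [2.4²·0.61 + 20.1²·0.78 + 23.3²·0.66] + 679.266 = 676.949 + 679.266 = 1356.21.
Reliability = 1356.21 / 1631.93 = 0.831.

0.831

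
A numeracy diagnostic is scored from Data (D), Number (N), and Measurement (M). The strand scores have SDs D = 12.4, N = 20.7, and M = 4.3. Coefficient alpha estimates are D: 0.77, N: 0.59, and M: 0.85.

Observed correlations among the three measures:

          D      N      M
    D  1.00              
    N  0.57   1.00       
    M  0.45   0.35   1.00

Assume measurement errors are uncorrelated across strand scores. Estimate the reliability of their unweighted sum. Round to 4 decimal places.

Var(D+N+M) = 12.4² + 20.7² + 4.3² + 2·[12.4·20.7·0.57 + 12.4·4.3·0.45 + 20.7·4.3·0.35] = 600.74 + 402.91 = 1003.65.
Under uncorrelated errors the observed covariances equal the true-score covariances, so only the own-variance terms attenuate.
True-score variance = [12.4²·0.77 + 20.7²·0.59 + 4.3²·0.85] + 402.91 = 386.921 + 402.91 = 789.831.
Reliability = 789.831 / 1003.65 = 0.7870.

0.7870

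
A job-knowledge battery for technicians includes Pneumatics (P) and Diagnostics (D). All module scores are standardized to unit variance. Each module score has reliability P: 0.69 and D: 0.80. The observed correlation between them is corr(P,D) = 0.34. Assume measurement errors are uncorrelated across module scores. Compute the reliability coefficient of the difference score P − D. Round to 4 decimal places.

Var(P−D) = 1 + 1 − 2·0.34 = 2 − 0.68 = 1.32.
Under uncorrelated errors the observed covariances equal the true-score covariances, so only the own-variance terms attenuate.
True-score variance = [0.69 + 0.80] − 0.68 = 1.49 − 0.68 = 0.81.
Reliability = 0.81 / 1.32 = 0.6136.

0.6136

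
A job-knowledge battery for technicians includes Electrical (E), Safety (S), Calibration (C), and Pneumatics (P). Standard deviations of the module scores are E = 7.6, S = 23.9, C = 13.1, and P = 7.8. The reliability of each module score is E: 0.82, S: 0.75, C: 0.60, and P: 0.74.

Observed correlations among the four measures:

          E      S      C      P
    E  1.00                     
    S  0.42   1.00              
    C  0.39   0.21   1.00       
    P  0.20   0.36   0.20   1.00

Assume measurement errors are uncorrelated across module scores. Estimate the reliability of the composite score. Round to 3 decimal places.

0.833

Var(E+S+C+P) = 7.6² + 23.9² + 13.1² + 7.8² + 2·[7.6·23.9·0.42 + 7.6·13.1·0.39 + 7.6·7.8·0.20 + 23.9·13.1·0.21 + 23.9·7.8·0.36 + 13.1·7.8·0.20] = 861.42 + 560.539 = 1421.96.
With uncorrelated errors the cross-covariances are all true-score covariance, so they carry over unchanged; only the diagonal terms shrink to ρᵢσᵢ².
True-score variance = [7.6²·0.82 + 23.9²·0.75 + 13.1²·0.60 + 7.8²·0.74] + 560.539 = 623.758 + 560.539 = 1184.3.
Reliability = 1184.3 / 1421.96 = 0.833.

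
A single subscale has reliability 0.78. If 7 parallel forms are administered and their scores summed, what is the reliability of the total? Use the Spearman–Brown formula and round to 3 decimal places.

0.961

ρ_k = kρ / (1 + (k−1)ρ) = 7·0.78 / (1 + 6·0.78) = 5.460 / 5.680 = 0.961.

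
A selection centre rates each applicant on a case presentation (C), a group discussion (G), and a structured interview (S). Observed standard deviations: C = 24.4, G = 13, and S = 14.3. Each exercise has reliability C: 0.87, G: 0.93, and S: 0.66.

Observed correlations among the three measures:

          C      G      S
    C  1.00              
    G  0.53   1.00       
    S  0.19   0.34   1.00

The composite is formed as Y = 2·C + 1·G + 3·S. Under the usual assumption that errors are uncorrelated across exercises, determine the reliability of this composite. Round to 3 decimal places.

Var(Y) = 2²·24.4² + 13² + 3²·14.3² + 2·[2·24.4·13·0.53 + 6·24.4·14.3·0.19 + 3·13·14.3·0.34] = 4390.85 + 1847.24 = 6238.09.
With uncorrelated errors the cross-covariances are all true-score covariance, so they carry over unchanged; only the diagonal terms shrink to ρᵢσᵢ².
True-score variance = [2²·24.4²·0.87 + 13²·0.93 + 3²·14.3²·0.66] + 1847.24 = 3443.69 + 1847.24 = 5290.93.
Reliability = 5290.93 / 6238.09 = 0.848.

0.848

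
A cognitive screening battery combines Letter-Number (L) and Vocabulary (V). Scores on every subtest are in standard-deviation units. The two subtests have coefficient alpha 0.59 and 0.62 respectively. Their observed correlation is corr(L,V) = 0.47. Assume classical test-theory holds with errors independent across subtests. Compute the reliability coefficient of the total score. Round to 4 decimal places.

Var(L+V) = 2 + 2·[0.47] = 2 + 0.94 = 2.94.
Because errors are independent across components, Cov(Tᵢ,Tⱼ) = Cov(Xᵢ,Xⱼ); the off-diagonal part of the true-score variance is the same as above.
True-score variance = [0.59 + 0.62] + 0.94 = 1.21 + 0.94 = 2.15.
Reliability = 2.15 / 2.94 = 0.7313.

0.7313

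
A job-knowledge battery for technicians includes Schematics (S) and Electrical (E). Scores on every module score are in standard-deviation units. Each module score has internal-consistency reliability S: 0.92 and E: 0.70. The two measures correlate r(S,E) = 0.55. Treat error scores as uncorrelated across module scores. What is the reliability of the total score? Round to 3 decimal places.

0.877

Var(S+E) = 2 + 2·[0.55] = 2 + 1.1 = 3.1.
Because errors are independent across components, Cov(Tᵢ,Tⱼ) = Cov(Xᵢ,Xⱼ); the off-diagonal part of the true-score variance is the same as above.
True-score variance = [0.92 + 0.70] + 1.1 = 1.62 + 1.1 = 2.72.
Reliability = 2.72 / 3.1 = 0.877.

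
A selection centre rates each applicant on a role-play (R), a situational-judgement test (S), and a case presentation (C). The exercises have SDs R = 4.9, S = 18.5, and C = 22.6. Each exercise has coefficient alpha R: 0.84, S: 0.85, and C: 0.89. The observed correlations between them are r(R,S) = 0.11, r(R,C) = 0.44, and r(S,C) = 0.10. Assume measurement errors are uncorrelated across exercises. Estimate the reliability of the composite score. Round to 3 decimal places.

Var(R+S+C) = 4.9² + 18.5² + 22.6² + 2·[4.9·18.5·0.11 + 4.9·22.6·0.44 + 18.5·22.6·0.10] = 877.02 + 201.014 = 1078.03.
Because errors are independent across components, Cov(Tᵢ,Tⱼ) = Cov(Xᵢ,Xⱼ); the off-diagonal part of the true-score variance is the same as above.
True-score variance = [4.9²·0.84 + 18.5²·0.85 + 22.6²·0.89] + 201.014 = 765.657 + 201.014 = 966.671.
Reliability = 966.671 / 1078.03 = 0.897.

0.897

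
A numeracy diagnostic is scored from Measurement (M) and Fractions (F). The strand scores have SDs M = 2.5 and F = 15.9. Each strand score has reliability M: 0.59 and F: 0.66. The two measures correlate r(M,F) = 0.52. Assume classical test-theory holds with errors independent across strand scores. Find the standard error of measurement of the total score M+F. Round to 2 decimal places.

Var(total) = 259.06 + 41.34 = 300.4.
True-score variance = 170.542 + 41.34 = 211.882, so reliability = 0.7053.
Error variance = 300.4 − 211.882 = 88.5179; SEM = √88.5179 = 9.41.

9.41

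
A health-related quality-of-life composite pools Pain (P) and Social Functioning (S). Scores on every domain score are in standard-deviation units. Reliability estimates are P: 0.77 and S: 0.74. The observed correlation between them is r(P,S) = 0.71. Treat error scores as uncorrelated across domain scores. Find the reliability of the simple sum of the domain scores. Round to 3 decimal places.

Var(P+S) = 2 + 2·[0.71] = 2 + 1.42 = 3.42.
Because errors are independent across components, Cov(Tᵢ,Tⱼ) = Cov(Xᵢ,Xⱼ); the off-diagonal part of the true-score variance is the same as above.
True-score variance = [0.77 + 0.74] + 1.42 = 1.51 + 1.42 = 2.93.
Reliability = 2.93 / 3.42 = 0.857.

0.857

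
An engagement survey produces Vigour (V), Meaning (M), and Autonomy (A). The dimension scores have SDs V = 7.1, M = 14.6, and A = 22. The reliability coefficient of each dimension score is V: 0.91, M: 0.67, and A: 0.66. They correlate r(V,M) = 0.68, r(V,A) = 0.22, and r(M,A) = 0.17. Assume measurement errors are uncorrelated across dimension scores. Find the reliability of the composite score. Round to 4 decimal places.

0.7755

Var(V+M+A) = 7.1² + 14.6² + 22² + 2·[7.1·14.6·0.68 + 7.1·22·0.22 + 14.6·22·0.17] = 747.57 + 318.914 = 1066.48.
Because errors are independent across components, Cov(Tᵢ,Tⱼ) = Cov(Xᵢ,Xⱼ); the off-diagonal part of the true-score variance is the same as above.
True-score variance = [7.1²·0.91 + 14.6²·0.67 + 22²·0.66] + 318.914 = 508.13 + 318.914 = 827.044.
Reliability = 827.044 / 1066.48 = 0.7755.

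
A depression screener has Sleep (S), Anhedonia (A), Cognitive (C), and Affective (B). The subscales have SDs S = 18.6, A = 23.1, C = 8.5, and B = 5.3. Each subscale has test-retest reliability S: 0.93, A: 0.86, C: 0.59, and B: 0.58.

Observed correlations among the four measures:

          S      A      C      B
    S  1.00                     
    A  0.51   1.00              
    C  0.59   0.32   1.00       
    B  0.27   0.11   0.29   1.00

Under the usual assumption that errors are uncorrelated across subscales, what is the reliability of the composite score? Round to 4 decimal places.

Var(S+A+C+B) = 18.6² + 23.1² + 8.5² + 5.3² + 2·[18.6·23.1·0.51 + 18.6·8.5·0.59 + 18.6·5.3·0.27 + 23.1·8.5·0.32 + 23.1·5.3·0.11 + 8.5·5.3·0.29] = 979.91 + 856.772 = 1836.68.
Because errors are independent across components, Cov(Tᵢ,Tⱼ) = Cov(Xᵢ,Xⱼ); the off-diagonal part of the true-score variance is the same as above.
True-score variance = [18.6²·0.93 + 23.1²·0.86 + 8.5²·0.59 + 5.3²·0.58] + 856.772 = 839.567 + 856.772 = 1696.34.
Reliability = 1696.34 / 1836.68 = 0.9236.

0.9236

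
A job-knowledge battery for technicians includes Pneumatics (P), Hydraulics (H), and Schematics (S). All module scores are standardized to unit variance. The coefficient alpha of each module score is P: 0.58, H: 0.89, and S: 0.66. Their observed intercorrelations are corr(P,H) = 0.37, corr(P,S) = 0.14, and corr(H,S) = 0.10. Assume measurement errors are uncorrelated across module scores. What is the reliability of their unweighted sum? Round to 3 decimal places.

Var(P+H+S) = 3 + 2·[0.37 + 0.14 + 0.10] = 3 + 1.22 = 4.22.
Because errors are independent across components, Cov(Tᵢ,Tⱼ) = Cov(Xᵢ,Xⱼ); the off-diagonal part of the true-score variance is the same as above.
True-score variance = [0.58 + 0.89 + 0.66] + 1.22 = 2.13 + 1.22 = 3.35.
Reliability = 3.35 / 4.22 = 0.794.

0.794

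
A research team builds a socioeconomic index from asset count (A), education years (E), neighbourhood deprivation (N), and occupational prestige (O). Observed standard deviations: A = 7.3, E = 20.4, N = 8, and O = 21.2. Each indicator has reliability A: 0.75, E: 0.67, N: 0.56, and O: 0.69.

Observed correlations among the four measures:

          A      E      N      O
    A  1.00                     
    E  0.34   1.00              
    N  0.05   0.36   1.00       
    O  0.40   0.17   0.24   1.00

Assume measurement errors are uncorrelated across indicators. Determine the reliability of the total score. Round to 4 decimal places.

0.7960

Var(A+E+N+O) = 7.3² + 20.4² + 8² + 21.2² + 2·[7.3·20.4·0.34 + 7.3·8·0.05 + 7.3·21.2·0.40 + 20.4·8·0.36 + 20.4·21.2·0.17 + 8·21.2·0.24] = 982.89 + 576.869 = 1559.76.
Under uncorrelated errors the observed covariances equal the true-score covariances, so only the own-variance terms attenuate.
True-score variance = [7.3²·0.75 + 20.4²·0.67 + 8²·0.56 + 21.2²·0.69] + 576.869 = 664.748 + 576.869 = 1241.62.
Reliability = 1241.62 / 1559.76 = 0.7960.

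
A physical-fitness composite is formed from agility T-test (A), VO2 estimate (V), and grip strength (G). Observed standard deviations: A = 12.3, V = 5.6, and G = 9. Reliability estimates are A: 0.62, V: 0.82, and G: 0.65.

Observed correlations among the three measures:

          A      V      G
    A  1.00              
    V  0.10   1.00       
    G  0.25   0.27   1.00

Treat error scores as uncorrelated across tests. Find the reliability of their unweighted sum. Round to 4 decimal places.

Var(A+V+G) = 12.3² + 5.6² + 9² + 2·[12.3·5.6·0.10 + 12.3·9·0.25 + 5.6·9·0.27] = 263.65 + 96.342 = 359.992.
With uncorrelated errors the cross-covariances are all true-score covariance, so they carry over unchanged; only the diagonal terms shrink to ρᵢσᵢ².
True-score variance = [12.3²·0.62 + 5.6²·0.82 + 9²·0.65] + 96.342 = 172.165 + 96.342 = 268.507.
Reliability = 268.507 / 359.992 = 0.7459.

0.7459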